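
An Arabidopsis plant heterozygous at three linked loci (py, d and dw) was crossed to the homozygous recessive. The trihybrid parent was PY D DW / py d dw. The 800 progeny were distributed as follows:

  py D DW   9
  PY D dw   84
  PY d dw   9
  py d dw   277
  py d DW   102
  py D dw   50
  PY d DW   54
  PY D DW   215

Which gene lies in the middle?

py

The two rarest classes, py D DW and PY d dw, are the double crossovers. Comparing them with the parentals, only the py allele has switched, so py is the middle locus and the order is d – py – dw.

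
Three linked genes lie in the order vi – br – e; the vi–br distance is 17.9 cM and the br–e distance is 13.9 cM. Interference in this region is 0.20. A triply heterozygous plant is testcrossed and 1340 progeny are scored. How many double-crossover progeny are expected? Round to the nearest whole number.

Map distances give recombination frequencies of 0.179 and 0.139 for the two intervals.
With interference 0.20 (so coincidence = 0.80), expected double-crossover frequency = 0.179 × 0.139 × 0.80 = 0.01990.
Expected number = 0.01990 × 1340 = 26.67 ≈ 27.

27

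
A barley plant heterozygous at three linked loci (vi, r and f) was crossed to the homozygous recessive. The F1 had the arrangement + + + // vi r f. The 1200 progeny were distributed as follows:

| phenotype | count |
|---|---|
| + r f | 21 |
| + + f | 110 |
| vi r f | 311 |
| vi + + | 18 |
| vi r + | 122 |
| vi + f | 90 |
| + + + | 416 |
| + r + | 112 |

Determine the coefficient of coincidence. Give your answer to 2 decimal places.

The two rarest classes, vi + + and + r f, are the double crossovers. Comparing them with the parentals, only the vi allele has switched, so vi is the middle locus and the order is r – vi – f.
r–vi: (202 + 39)/1200 = 0.2008; vi–f: (232 + 39)/1200 = 0.2258.
Expected DCO frequency = 0.2008 × 0.2258 ≈ 0.04534; observed = 39/1200 ≈ 0.03250.
Coefficient of coincidence = 0.03250/0.04534 ≈ 0.72.

0.72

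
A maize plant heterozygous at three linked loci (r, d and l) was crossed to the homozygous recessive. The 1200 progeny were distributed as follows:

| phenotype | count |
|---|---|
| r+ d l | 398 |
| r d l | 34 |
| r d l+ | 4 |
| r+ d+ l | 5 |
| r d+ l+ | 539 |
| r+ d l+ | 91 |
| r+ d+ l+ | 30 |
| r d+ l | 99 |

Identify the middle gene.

d

The two most frequent reciprocal classes, r d+ l+ and r+ d l, are the parental types, so the F1 was r d+ l+ / r+ d l.
The two rarest classes, r d l+ and r+ d+ l, are the double crossovers. Comparing them with the parentals, only the d allele has switched, so d is the middle locus and the order is r – d – l.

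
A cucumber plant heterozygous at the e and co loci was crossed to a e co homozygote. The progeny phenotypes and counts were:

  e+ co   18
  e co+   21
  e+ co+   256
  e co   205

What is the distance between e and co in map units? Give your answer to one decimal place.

The two most frequent classes, e+ co+ (256) and e co (205), are the parental types, so the F1 was e+ co+ / e co.
The recombinant classes are e+ co and e co+: 18 + 21 = 39.
Recombination frequency = 39/500 = 0.0780 ≈ 7.8%, i.e. 7.8 map units.

7.8 map units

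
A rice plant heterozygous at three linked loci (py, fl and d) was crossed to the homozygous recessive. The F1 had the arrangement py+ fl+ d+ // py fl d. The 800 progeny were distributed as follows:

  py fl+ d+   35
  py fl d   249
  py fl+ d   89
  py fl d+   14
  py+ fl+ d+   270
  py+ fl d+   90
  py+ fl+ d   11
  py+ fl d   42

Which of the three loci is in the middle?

The two rarest classes, py+ fl+ d and py fl d+, are the double crossovers. Comparing them with the parentals, only the d allele has switched, so d is the middle locus and the order is py – d – fl.

d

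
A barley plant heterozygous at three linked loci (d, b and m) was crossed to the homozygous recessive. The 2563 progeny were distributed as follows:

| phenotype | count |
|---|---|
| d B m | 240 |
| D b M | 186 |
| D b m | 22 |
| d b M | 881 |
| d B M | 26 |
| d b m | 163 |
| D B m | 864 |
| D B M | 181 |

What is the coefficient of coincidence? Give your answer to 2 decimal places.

0.66

The two most frequent reciprocal classes, d b M and D B m, are the parental types, so the F1 was d b M / D B m.
The two rarest classes, d B M and D b m, are the double crossovers. Comparing them with the parentals, only the b allele has switched, so b is the middle locus and the order is d – b – m.
d–b: (426 + 48)/2563 = 0.1849; b–m: (344 + 48)/2563 = 0.1529.
Expected DCO frequency = 0.1849 × 0.1529 ≈ 0.02827; observed = 48/2563 ≈ 0.01873.
Coefficient of coincidence = 0.01873/0.02827 ≈ 0.66.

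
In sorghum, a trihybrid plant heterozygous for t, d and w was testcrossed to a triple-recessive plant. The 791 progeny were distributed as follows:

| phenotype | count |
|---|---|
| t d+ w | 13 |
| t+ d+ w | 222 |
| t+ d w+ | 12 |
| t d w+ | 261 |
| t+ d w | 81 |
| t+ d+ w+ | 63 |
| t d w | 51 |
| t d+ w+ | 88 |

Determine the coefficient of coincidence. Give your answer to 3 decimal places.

The two most frequent reciprocal classes, t d w+ and t+ d+ w, are the parental types, so the F1 was t d w+ / t+ d+ w.
The two rarest classes, t+ d w+ and t d+ w, are the double crossovers. Comparing them with the parentals, only the t allele has switched, so t is the middle locus and the order is d – t – w.
d–t: (169 + 25)/791 = 0.2453; t–w: (114 + 25)/791 = 0.1757.
Expected DCO frequency = 0.2453 × 0.1757 ≈ 0.04310; observed = 25/791 ≈ 0.03161.
Coefficient of coincidence = 0.03161/0.04310 ≈ 0.733.

0.733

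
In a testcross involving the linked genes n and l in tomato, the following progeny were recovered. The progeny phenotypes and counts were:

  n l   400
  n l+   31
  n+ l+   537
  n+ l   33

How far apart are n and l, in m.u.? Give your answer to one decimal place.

The two most frequent classes, n+ l+ (537) and n l (400), are the parental types, so the F1 was n+ l+ / n l.
The recombinant classes are n+ l and n l+: 33 + 31 = 64.
Recombination frequency = 64/1001 = 0.0639 ≈ 6.4%, i.e. 6.4 m.u.

6.4 m.u.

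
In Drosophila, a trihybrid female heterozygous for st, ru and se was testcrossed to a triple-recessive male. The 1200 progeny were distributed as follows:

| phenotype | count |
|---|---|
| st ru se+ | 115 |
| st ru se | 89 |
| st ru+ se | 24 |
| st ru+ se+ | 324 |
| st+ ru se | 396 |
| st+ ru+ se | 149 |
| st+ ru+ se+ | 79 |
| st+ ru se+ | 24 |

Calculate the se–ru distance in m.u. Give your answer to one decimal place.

The two most frequent reciprocal classes, st ru+ se+ and st+ ru se, are the parental types, so the F1 was st ru+ se+ / st+ ru se.
The two rarest classes, st ru+ se and st+ ru se+, are the double crossovers. Comparing them with the parentals, only the se allele has switched, so se is the middle locus and the order is st – se – ru.
Crossovers in the se–ru interval produce the single-crossover classes st ru se+ and st+ ru+ se (115 + 149 = 264) plus the double crossovers (48).
RF(se–ru) = (264 + 48) / 1200 = 312/1200 = 0.2600 → 26.0 m.u.

26.0 m.u.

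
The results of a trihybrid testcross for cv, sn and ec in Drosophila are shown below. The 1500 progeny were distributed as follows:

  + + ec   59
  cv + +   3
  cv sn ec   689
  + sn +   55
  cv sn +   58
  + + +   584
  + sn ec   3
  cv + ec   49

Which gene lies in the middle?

cv

The two most frequent reciprocal classes, cv sn ec and + + +, are the parental types, so the F1 was cv sn ec / + + +.
The two rarest classes, + sn ec and cv + +, are the double crossovers. Comparing them with the parentals, only the cv allele has switched, so cv is the middle locus and the order is ec – cv – sn.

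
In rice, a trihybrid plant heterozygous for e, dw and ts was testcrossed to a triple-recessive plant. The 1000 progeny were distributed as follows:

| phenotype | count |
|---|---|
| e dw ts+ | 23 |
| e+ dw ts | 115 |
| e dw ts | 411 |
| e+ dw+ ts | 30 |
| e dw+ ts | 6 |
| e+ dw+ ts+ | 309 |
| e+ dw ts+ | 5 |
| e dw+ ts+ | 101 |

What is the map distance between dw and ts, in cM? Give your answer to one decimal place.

6.4 cM

The two most frequent reciprocal classes, e+ dw+ ts+ and e dw ts, are the parental types, so the F1 was e+ dw+ ts+ / e dw ts.
The two rarest classes, e+ dw ts+ and e dw+ ts, are the double crossovers. Comparing them with the parentals, only the dw allele has switched, so dw is the middle locus and the order is e – dw – ts.
Crossovers in the dw–ts interval produce the single-crossover classes e+ dw+ ts and e dw ts+ (30 + 23 = 53) plus the double crossovers (11).
RF(dw–ts) = (53 + 11) / 1000 = 64/1000 = 0.0640 → 6.4 cM.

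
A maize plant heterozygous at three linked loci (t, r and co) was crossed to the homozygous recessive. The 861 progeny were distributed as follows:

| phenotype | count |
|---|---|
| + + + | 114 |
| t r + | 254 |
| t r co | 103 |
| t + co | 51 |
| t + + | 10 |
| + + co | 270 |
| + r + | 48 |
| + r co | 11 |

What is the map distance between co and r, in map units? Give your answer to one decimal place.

27.6 map units

The two most frequent reciprocal classes, t r + and + + co, are the parental types, so the F1 was t r + / + + co.
The two rarest classes, t + + and + r co, are the double crossovers. Comparing them with the parentals, only the r allele has switched, so r is the middle locus and the order is co – r – t.
Crossovers in the co–r interval produce the single-crossover classes t r co and + + + (103 + 114 = 217) plus the double crossovers (21).
RF(co–r) = (217 + 21) / 861 = 238/861 = 0.2764 → 27.6 map units.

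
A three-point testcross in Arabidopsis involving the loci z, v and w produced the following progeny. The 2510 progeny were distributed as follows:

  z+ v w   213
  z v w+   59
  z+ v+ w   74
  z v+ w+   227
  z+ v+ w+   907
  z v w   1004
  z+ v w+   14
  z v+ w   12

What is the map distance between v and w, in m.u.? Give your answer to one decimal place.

The two most frequent reciprocal classes, z+ v+ w+ and z v w, are the parental types, so the F1 was z+ v+ w+ / z v w.
The two rarest classes, z+ v w+ and z v+ w, are the double crossovers. Comparing them with the parentals, only the v allele has switched, so v is the middle locus and the order is w – v – z.
Crossovers in the w–v interval produce the single-crossover classes z+ v+ w and z v w+ (74 + 59 = 133) plus the double crossovers (26).
RF(w–v) = (133 + 26) / 2510 = 159/2510 = 0.0633 → 6.3 m.u.

6.3 m.u.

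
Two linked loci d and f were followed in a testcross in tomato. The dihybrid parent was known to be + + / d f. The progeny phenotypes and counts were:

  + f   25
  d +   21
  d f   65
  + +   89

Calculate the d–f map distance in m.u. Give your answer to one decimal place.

23.0 m.u.

The recombinant classes are + f and d +: 25 + 21 = 46.
Recombination frequency = 46/200 = 0.2300 ≈ 23.0%, i.e. 23.0 m.u.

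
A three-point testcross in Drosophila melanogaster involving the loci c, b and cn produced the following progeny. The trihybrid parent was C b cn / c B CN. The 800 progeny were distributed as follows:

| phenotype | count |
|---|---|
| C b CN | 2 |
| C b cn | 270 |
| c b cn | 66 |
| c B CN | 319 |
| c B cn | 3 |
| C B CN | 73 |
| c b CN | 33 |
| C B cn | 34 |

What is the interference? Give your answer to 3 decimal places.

The two rarest classes, C b CN and c B cn, are the double crossovers. Comparing them with the parentals, only the cn allele has switched, so cn is the middle locus and the order is b – cn – c.
b–cn: (67 + 5)/800 = 0.0900; cn–c: (139 + 5)/800 = 0.1800.
Expected DCO frequency = 0.0900 × 0.1800 ≈ 0.01620; observed = 5/800 ≈ 0.00625.
Coefficient of coincidence = 0.00625/0.01620 ≈ 0.386; interference = 1 − 0.386 = 0.614.

0.614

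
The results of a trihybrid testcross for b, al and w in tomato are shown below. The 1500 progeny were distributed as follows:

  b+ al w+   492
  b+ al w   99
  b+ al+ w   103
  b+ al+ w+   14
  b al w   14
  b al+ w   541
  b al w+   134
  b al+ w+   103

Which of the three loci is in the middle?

al

The two most frequent reciprocal classes, b al+ w and b+ al w+, are the parental types, so the F1 was b al+ w / b+ al w+.
The two rarest classes, b al w and b+ al+ w+, are the double crossovers. Comparing them with the parentals, only the al allele has switched, so al is the middle locus and the order is b – al – w.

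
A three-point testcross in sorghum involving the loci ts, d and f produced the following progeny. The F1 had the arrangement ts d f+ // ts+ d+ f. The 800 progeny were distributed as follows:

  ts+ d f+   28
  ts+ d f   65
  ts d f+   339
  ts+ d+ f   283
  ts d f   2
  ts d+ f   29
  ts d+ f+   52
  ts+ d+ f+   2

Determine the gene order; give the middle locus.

f

The two rarest classes, ts d f and ts+ d+ f+, are the double crossovers. Comparing them with the parentals, only the f allele has switched, so f is the middle locus and the order is ts – f – d.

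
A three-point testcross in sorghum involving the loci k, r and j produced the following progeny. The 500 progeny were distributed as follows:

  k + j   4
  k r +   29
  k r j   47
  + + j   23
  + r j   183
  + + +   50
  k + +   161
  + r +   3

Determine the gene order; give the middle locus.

j

The two most frequent reciprocal classes, k + + and + r j, are the parental types, so the F1 was k + + / + r j.
The two rarest classes, k + j and + r +, are the double crossovers. Comparing them with the parentals, only the j allele has switched, so j is the middle locus and the order is r – j – k.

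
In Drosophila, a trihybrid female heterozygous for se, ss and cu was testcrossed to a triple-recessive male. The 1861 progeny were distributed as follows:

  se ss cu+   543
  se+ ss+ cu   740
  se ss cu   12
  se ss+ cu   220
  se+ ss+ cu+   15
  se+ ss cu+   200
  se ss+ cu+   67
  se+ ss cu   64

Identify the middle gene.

The two most frequent reciprocal classes, se+ ss+ cu and se ss cu+, are the parental types, so the F1 was se+ ss+ cu / se ss cu+.
The two rarest classes, se+ ss+ cu+ and se ss cu, are the double crossovers. Comparing them with the parentals, only the cu allele has switched, so cu is the middle locus and the order is ss – cu – se.

cu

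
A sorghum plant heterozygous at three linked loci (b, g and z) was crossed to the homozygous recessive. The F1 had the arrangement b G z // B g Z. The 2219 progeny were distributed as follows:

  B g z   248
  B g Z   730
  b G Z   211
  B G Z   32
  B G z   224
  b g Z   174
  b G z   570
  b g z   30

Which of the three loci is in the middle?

g

The two rarest classes, b g z and B G Z, are the double crossovers. Comparing them with the parentals, only the g allele has switched, so g is the middle locus and the order is b – g – z.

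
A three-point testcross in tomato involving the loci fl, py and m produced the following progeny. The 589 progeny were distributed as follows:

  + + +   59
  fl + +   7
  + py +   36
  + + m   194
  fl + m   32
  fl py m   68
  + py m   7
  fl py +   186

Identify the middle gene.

The two most frequent reciprocal classes, fl py + and + + m, are the parental types, so the F1 was fl py + / + + m.
The two rarest classes, fl + + and + py m, are the double crossovers. Comparing them with the parentals, only the py allele has switched, so py is the middle locus and the order is m – py – fl.

py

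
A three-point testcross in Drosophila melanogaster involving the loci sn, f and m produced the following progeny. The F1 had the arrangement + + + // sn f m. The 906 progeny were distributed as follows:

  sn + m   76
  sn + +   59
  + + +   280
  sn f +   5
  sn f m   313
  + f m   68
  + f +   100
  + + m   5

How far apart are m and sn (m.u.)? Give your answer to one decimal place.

15.1 m.u.

The two rarest classes, + + m and sn f +, are the double crossovers. Comparing them with the parentals, only the m allele has switched, so m is the middle locus and the order is f – m – sn.
Crossovers in the m–sn interval produce the single-crossover classes sn + + and + f m (59 + 68 = 127) plus the double crossovers (10).
RF(m–sn) = (127 + 10) / 906 = 137/906 = 0.1512 → 15.1 m.u.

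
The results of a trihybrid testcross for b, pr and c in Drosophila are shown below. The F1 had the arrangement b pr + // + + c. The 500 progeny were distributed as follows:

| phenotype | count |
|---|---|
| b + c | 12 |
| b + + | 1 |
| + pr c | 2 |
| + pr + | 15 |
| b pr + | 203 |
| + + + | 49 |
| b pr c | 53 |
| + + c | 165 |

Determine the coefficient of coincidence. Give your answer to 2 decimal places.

The two rarest classes, b + + and + pr c, are the double crossovers. Comparing them with the parentals, only the pr allele has switched, so pr is the middle locus and the order is b – pr – c.
b–pr: (27 + 3)/500 = 0.0600; pr–c: (102 + 3)/500 = 0.2100.
Expected DCO frequency = 0.0600 × 0.2100 ≈ 0.01260; observed = 3/500 ≈ 0.00600.
Coefficient of coincidence = 0.00600/0.01260 ≈ 0.48.

0.48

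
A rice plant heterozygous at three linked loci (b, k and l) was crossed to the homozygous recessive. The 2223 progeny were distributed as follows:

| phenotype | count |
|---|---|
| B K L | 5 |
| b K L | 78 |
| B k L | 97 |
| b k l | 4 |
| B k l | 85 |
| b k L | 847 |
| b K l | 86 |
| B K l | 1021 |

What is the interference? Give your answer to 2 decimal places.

The two most frequent reciprocal classes, b k L and B K l, are the parental types, so the F1 was b k L / B K l.
The two rarest classes, b k l and B K L, are the double crossovers. Comparing them with the parentals, only the l allele has switched, so l is the middle locus and the order is k – l – b.
k–l: (163 + 9)/2223 = 0.0774; l–b: (183 + 9)/2223 = 0.0864.
Expected DCO frequency = 0.0774 × 0.0864 ≈ 0.00669; observed = 9/2223 ≈ 0.00405.
Coefficient of coincidence = 0.00405/0.00669 ≈ 0.61; interference = 1 − 0.61 = 0.39.

0.39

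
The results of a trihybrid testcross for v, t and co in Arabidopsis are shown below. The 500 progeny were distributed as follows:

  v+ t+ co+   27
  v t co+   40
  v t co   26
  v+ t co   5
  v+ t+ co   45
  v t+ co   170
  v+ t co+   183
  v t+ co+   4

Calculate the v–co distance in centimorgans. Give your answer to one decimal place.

18.8 centimorgans

The two most frequent reciprocal classes, v+ t co+ and v t+ co, are the parental types, so the F1 was v+ t co+ / v t+ co.
The two rarest classes, v+ t co and v t+ co+, are the double crossovers. Comparing them with the parentals, only the co allele has switched, so co is the middle locus and the order is t – co – v.
Crossovers in the co–v interval produce the single-crossover classes v t co+ and v+ t+ co (40 + 45 = 85) plus the double crossovers (9).
RF(co–v) = (85 + 9) / 500 = 94/500 = 0.1880 → 18.8 centimorgans.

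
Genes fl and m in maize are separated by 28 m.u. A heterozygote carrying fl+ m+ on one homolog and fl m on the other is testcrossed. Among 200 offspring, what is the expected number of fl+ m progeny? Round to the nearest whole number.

28

A map distance of 28 m.u. corresponds to a recombination frequency of 0.280.
The F1 is fl+ m+ / fl m, so fl+ m is a recombinant gamete class with expected frequency r/2 = 0.280/2 = 0.1400.
Expected number = 0.1400 × 200 = 28.00 ≈ 28.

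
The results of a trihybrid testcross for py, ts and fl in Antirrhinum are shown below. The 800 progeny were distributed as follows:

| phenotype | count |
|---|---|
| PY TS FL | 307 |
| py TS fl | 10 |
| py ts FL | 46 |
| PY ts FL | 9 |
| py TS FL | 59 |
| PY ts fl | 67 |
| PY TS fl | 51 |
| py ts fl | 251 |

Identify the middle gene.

The two most frequent reciprocal classes, py ts fl and PY TS FL, are the parental types, so the F1 was py ts fl / PY TS FL.
The two rarest classes, py TS fl and PY ts FL, are the double crossovers. Comparing them with the parentals, only the ts allele has switched, so ts is the middle locus and the order is fl – ts – py.

ts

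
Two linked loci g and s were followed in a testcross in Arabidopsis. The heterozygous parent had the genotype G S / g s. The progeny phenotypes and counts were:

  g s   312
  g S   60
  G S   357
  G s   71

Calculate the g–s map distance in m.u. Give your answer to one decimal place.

The recombinant classes are G s and g S: 71 + 60 = 131.
Recombination frequency = 131/800 = 0.1638 ≈ 16.4%, i.e. 16.4 m.u.

16.4 m.u.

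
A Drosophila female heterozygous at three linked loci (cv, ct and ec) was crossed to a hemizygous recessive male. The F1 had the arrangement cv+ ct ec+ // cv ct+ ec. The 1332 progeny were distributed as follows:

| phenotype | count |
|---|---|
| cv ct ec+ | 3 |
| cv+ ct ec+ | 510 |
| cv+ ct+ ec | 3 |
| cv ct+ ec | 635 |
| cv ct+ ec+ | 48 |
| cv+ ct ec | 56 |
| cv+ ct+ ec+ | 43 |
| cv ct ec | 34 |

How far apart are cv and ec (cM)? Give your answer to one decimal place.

The two rarest classes, cv ct ec+ and cv+ ct+ ec, are the double crossovers. Comparing them with the parentals, only the cv allele has switched, so cv is the middle locus and the order is ec – cv – ct.
Crossovers in the ec–cv interval produce the single-crossover classes cv+ ct ec and cv ct+ ec+ (56 + 48 = 104) plus the double crossovers (6).
RF(ec–cv) = (104 + 6) / 1332 = 110/1332 = 0.0826 → 8.3 cM.

8.3 cM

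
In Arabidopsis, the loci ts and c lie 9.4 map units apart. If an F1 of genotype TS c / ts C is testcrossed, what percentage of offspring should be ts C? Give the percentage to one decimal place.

45.3%

A map distance of 9.4 map units corresponds to a recombination frequency of 0.094.
The F1 is TS c / ts C, so ts C is a parental gamete class with expected frequency (1 − r)/2 = 0.906/2 = 0.4530.
That is 0.4530 = 45.3% of the progeny.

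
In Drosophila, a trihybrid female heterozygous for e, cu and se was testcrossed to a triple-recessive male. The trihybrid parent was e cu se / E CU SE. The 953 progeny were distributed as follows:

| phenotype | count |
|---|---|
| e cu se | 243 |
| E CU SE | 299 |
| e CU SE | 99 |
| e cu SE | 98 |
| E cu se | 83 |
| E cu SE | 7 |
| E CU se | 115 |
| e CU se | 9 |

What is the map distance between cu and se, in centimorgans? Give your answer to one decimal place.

The two rarest classes, e CU se and E cu SE, are the double crossovers. Comparing them with the parentals, only the cu allele has switched, so cu is the middle locus and the order is se – cu – e.
Crossovers in the se–cu interval produce the single-crossover classes e cu SE and E CU se (98 + 115 = 213) plus the double crossovers (16).
RF(se–cu) = (213 + 16) / 953 = 229/953 = 0.2403 → 24.0 centimorgans.

24.0 centimorgans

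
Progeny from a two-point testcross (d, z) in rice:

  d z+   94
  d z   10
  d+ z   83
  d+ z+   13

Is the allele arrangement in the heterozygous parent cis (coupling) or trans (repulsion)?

The two most frequent classes are d+ z (83) and d z+ (94); these are the parental (non-recombinant) types.
So the F1 carried d+ z on one chromosome and d z+ on the other — the recessive alleles are on opposite chromosomes (trans / repulsion).

trans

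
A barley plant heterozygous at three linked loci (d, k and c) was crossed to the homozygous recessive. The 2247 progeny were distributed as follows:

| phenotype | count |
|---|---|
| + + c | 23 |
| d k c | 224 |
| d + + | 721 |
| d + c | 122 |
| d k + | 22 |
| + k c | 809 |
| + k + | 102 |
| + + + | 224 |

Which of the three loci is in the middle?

The two most frequent reciprocal classes, + k c and d + +, are the parental types, so the F1 was + k c / d + +.
The two rarest classes, + + c and d k +, are the double crossovers. Comparing them with the parentals, only the k allele has switched, so k is the middle locus and the order is c – k – d.

k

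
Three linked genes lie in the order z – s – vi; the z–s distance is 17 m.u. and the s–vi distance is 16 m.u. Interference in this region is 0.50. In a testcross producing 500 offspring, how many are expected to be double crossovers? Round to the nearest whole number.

Map distances give recombination frequencies of 0.170 and 0.160 for the two intervals.
With interference 0.50 (so coincidence = 0.50), expected double-crossover frequency = 0.170 × 0.160 × 0.50 = 0.01360.
Expected number = 0.01360 × 500 = 6.80 ≈ 7.

7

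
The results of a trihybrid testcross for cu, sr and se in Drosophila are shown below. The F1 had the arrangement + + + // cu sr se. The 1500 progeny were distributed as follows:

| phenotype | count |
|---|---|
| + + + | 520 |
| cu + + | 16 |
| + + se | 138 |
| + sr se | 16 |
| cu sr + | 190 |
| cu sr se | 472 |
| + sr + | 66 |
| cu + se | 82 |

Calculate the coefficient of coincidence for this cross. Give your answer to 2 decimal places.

The two rarest classes, cu + + and + sr se, are the double crossovers. Comparing them with the parentals, only the cu allele has switched, so cu is the middle locus and the order is se – cu – sr.
se–cu: (328 + 32)/1500 = 0.2400; cu–sr: (148 + 32)/1500 = 0.1200.
Expected DCO frequency = 0.2400 × 0.1200 ≈ 0.02880; observed = 32/1500 ≈ 0.02133.
Coefficient of coincidence = 0.02133/0.02880 ≈ 0.74.

0.74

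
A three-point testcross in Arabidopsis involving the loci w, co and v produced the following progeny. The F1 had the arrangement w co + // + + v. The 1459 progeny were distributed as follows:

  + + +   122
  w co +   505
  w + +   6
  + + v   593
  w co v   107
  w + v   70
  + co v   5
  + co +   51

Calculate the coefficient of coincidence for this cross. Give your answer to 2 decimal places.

The two rarest classes, w + + and + co v, are the double crossovers. Comparing them with the parentals, only the co allele has switched, so co is the middle locus and the order is v – co – w.
v–co: (229 + 11)/1459 = 0.1645; co–w: (121 + 11)/1459 = 0.0905.
Expected DCO frequency = 0.1645 × 0.0905 ≈ 0.01489; observed = 11/1459 ≈ 0.00754.
Coefficient of coincidence = 0.00754/0.01489 ≈ 0.51.

0.51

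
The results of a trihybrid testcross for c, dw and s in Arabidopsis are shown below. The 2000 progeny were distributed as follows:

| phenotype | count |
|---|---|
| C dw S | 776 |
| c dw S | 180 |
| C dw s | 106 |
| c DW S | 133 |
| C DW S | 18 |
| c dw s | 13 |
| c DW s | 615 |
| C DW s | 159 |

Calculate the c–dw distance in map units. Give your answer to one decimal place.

18.5 map units

The two most frequent reciprocal classes, C dw S and c DW s, are the parental types, so the F1 was C dw S / c DW s.
The two rarest classes, C DW S and c dw s, are the double crossovers. Comparing them with the parentals, only the dw allele has switched, so dw is the middle locus and the order is s – dw – c.
Crossovers in the dw–c interval produce the single-crossover classes c dw S and C DW s (180 + 159 = 339) plus the double crossovers (31).
RF(dw–c) = (339 + 31) / 2000 = 370/2000 = 0.1850 → 18.5 map units.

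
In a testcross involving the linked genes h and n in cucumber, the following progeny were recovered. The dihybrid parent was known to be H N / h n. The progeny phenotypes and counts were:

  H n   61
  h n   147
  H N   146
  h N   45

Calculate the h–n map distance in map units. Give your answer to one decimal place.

26.6 map units

The recombinant classes are H n and h N: 61 + 45 = 106.
Recombination frequency = 106/399 = 0.2657 ≈ 26.6%, i.e. 26.6 map units.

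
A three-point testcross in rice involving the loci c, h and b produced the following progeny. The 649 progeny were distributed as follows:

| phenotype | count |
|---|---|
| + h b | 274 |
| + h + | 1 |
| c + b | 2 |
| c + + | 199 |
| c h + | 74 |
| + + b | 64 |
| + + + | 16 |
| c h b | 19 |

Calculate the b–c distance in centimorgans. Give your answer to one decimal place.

The two most frequent reciprocal classes, + h b and c + +, are the parental types, so the F1 was + h b / c + +.
The two rarest classes, + h + and c + b, are the double crossovers. Comparing them with the parentals, only the b allele has switched, so b is the middle locus and the order is c – b – h.
Crossovers in the c–b interval produce the single-crossover classes c h b and + + + (19 + 16 = 35) plus the double crossovers (3).
RF(c–b) = (35 + 3) / 649 = 38/649 = 0.0586 → 5.9 centimorgans.

5.9 centimorgans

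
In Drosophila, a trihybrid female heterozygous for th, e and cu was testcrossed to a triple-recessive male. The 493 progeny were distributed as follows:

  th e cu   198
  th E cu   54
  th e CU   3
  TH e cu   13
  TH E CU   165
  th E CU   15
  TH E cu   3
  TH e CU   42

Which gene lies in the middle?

cu

The two most frequent reciprocal classes, th e cu and TH E CU, are the parental types, so the F1 was th e cu / TH E CU.
The two rarest classes, th e CU and TH E cu, are the double crossovers. Comparing them with the parentals, only the cu allele has switched, so cu is the middle locus and the order is th – cu – e.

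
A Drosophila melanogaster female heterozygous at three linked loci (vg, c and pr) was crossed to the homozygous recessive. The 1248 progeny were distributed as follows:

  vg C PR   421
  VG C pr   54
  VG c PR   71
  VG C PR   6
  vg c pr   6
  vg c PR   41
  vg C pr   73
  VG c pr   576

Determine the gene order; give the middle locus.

The two most frequent reciprocal classes, vg C PR and VG c pr, are the parental types, so the F1 was vg C PR / VG c pr.
The two rarest classes, VG C PR and vg c pr, are the double crossovers. Comparing them with the parentals, only the vg allele has switched, so vg is the middle locus and the order is pr – vg – c.

vg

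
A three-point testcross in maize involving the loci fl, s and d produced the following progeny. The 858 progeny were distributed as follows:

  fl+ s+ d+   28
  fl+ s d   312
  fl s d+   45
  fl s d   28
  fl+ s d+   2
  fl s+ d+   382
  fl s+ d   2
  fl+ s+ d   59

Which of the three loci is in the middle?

d

The two most frequent reciprocal classes, fl+ s d and fl s+ d+, are the parental types, so the F1 was fl+ s d / fl s+ d+.
The two rarest classes, fl+ s d+ and fl s+ d, are the double crossovers. Comparing them with the parentals, only the d allele has switched, so d is the middle locus and the order is fl – d – s.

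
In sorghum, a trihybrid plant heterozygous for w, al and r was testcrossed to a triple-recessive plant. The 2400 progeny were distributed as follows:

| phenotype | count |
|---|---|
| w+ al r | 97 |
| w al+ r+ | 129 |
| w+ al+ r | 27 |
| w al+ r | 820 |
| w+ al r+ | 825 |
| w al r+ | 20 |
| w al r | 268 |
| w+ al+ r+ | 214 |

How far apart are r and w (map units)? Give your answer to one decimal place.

The two most frequent reciprocal classes, w al+ r and w+ al r+, are the parental types, so the F1 was w al+ r / w+ al r+.
The two rarest classes, w+ al+ r and w al r+, are the double crossovers. Comparing them with the parentals, only the w allele has switched, so w is the middle locus and the order is r – w – al.
Crossovers in the r–w interval produce the single-crossover classes w al+ r+ and w+ al r (129 + 97 = 226) plus the double crossovers (47).
RF(r–w) = (226 + 47) / 2400 = 273/2400 = 0.1138 → 11.4 map units.

11.4 map units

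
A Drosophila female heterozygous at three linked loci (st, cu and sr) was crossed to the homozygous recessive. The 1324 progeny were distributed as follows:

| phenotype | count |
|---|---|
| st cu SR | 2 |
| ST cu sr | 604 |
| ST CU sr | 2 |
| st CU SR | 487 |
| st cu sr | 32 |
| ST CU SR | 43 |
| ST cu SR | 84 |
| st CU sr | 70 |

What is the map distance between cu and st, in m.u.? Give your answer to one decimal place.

The two most frequent reciprocal classes, st CU SR and ST cu sr, are the parental types, so the F1 was st CU SR / ST cu sr.
The two rarest classes, st cu SR and ST CU sr, are the double crossovers. Comparing them with the parentals, only the cu allele has switched, so cu is the middle locus and the order is sr – cu – st.
Crossovers in the cu–st interval produce the single-crossover classes ST CU SR and st cu sr (43 + 32 = 75) plus the double crossovers (4).
RF(cu–st) = (75 + 4) / 1324 = 79/1324 = 0.0597 → 6.0 m.u.

6.0 m.u.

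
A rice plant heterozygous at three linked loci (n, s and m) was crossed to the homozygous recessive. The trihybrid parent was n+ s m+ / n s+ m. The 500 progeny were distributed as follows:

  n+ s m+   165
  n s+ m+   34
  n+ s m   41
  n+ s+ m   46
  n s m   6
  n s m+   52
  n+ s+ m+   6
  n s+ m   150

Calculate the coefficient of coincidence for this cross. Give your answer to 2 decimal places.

The two rarest classes, n+ s+ m+ and n s m, are the double crossovers. Comparing them with the parentals, only the s allele has switched, so s is the middle locus and the order is m – s – n.
m–s: (75 + 12)/500 = 0.1740; s–n: (98 + 12)/500 = 0.2200.
Expected DCO frequency = 0.1740 × 0.2200 ≈ 0.03828; observed = 12/500 ≈ 0.02400.
Coefficient of coincidence = 0.02400/0.03828 ≈ 0.63.

0.63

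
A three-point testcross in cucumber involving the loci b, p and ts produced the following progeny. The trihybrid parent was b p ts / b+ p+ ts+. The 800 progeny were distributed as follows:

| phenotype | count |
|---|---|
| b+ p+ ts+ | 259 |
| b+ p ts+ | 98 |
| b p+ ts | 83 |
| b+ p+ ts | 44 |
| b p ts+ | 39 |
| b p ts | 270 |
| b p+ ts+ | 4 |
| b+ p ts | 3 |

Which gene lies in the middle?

The two rarest classes, b+ p ts and b p+ ts+, are the double crossovers. Comparing them with the parentals, only the b allele has switched, so b is the middle locus and the order is p – b – ts.

b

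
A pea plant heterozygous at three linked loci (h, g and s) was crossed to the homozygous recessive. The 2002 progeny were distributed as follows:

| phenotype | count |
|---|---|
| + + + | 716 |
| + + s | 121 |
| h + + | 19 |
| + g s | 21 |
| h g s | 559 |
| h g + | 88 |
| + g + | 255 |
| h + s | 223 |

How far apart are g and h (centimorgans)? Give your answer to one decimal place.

25.9 centimorgans

The two most frequent reciprocal classes, + + + and h g s, are the parental types, so the F1 was + + + / h g s.
The two rarest classes, h + + and + g s, are the double crossovers. Comparing them with the parentals, only the h allele has switched, so h is the middle locus and the order is s – h – g.
Crossovers in the h–g interval produce the single-crossover classes + g + and h + s (255 + 223 = 478) plus the double crossovers (40).
RF(h–g) = (478 + 40) / 2002 = 518/2002 = 0.2587 → 25.9 centimorgans.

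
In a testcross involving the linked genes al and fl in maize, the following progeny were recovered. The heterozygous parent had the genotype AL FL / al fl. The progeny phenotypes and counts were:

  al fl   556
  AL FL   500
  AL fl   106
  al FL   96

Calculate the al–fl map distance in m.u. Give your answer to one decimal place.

16.1 m.u.

The recombinant classes are AL fl and al FL: 106 + 96 = 202.
Recombination frequency = 202/1258 = 0.1606 ≈ 16.1%, i.e. 16.1 m.u.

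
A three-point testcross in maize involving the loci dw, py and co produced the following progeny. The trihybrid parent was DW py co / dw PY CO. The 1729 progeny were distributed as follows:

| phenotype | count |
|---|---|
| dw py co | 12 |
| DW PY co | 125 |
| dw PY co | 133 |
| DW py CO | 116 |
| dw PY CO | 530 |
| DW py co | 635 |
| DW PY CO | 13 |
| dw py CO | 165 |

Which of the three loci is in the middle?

The two rarest classes, dw py co and DW PY CO, are the double crossovers. Comparing them with the parentals, only the dw allele has switched, so dw is the middle locus and the order is co – dw – py.

dw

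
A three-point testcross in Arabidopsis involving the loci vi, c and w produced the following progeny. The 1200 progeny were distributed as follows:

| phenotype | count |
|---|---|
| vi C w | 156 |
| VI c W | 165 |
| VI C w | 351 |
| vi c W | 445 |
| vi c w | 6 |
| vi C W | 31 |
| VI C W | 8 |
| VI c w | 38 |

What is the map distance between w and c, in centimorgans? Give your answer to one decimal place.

6.9 centimorgans

The two most frequent reciprocal classes, VI C w and vi c W, are the parental types, so the F1 was VI C w / vi c W.
The two rarest classes, VI C W and vi c w, are the double crossovers. Comparing them with the parentals, only the w allele has switched, so w is the middle locus and the order is c – w – vi.
Crossovers in the c–w interval produce the single-crossover classes VI c w and vi C W (38 + 31 = 69) plus the double crossovers (14).
RF(c–w) = (69 + 14) / 1200 = 83/1200 = 0.0692 → 6.9 centimorgans.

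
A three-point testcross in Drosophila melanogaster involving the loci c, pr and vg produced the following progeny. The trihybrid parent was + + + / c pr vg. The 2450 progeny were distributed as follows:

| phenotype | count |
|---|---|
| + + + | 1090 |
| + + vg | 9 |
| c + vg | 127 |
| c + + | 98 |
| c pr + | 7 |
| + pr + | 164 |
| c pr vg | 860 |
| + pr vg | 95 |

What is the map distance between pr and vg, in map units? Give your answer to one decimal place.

12.5 map units

The two rarest classes, + + vg and c pr +, are the double crossovers. Comparing them with the parentals, only the vg allele has switched, so vg is the middle locus and the order is pr – vg – c.
Crossovers in the pr–vg interval produce the single-crossover classes + pr + and c + vg (164 + 127 = 291) plus the double crossovers (16).
RF(pr–vg) = (291 + 16) / 2450 = 307/2450 = 0.1253 → 12.5 map units.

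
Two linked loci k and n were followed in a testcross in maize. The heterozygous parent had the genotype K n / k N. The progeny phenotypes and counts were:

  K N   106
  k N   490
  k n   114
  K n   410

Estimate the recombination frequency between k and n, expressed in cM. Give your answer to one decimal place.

19.6 cM

The recombinant classes are K N and k n: 106 + 114 = 220.
Recombination frequency = 220/1120 = 0.1964 ≈ 19.6%, i.e. 19.6 cM.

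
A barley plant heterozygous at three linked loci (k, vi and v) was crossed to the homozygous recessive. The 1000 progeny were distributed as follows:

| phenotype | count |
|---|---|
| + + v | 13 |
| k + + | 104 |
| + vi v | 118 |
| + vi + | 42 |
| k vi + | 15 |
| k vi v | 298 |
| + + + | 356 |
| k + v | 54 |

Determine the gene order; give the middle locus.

v

The two most frequent reciprocal classes, + + + and k vi v, are the parental types, so the F1 was + + + / k vi v.
The two rarest classes, + + v and k vi +, are the double crossovers. Comparing them with the parentals, only the v allele has switched, so v is the middle locus and the order is vi – v – k.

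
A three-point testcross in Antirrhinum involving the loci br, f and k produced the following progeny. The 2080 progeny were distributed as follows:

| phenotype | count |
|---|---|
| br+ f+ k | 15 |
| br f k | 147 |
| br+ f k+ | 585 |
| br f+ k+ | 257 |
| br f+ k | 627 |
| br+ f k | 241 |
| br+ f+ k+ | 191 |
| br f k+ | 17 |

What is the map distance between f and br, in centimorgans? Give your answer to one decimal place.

17.8 centimorgans

The two most frequent reciprocal classes, br+ f k+ and br f+ k, are the parental types, so the F1 was br+ f k+ / br f+ k.
The two rarest classes, br f k+ and br+ f+ k, are the double crossovers. Comparing them with the parentals, only the br allele has switched, so br is the middle locus and the order is k – br – f.
Crossovers in the br–f interval produce the single-crossover classes br+ f+ k+ and br f k (191 + 147 = 338) plus the double crossovers (32).
RF(br–f) = (338 + 32) / 2080 = 370/2080 = 0.1779 → 17.8 centimorgans.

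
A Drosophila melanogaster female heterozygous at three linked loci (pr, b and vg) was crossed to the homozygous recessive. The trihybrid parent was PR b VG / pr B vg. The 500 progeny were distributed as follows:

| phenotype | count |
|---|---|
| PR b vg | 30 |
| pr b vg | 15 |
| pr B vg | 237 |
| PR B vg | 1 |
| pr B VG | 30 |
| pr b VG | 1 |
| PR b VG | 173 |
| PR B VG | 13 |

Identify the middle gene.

The two rarest classes, pr b VG and PR B vg, are the double crossovers. Comparing them with the parentals, only the pr allele has switched, so pr is the middle locus and the order is b – pr – vg.

pr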